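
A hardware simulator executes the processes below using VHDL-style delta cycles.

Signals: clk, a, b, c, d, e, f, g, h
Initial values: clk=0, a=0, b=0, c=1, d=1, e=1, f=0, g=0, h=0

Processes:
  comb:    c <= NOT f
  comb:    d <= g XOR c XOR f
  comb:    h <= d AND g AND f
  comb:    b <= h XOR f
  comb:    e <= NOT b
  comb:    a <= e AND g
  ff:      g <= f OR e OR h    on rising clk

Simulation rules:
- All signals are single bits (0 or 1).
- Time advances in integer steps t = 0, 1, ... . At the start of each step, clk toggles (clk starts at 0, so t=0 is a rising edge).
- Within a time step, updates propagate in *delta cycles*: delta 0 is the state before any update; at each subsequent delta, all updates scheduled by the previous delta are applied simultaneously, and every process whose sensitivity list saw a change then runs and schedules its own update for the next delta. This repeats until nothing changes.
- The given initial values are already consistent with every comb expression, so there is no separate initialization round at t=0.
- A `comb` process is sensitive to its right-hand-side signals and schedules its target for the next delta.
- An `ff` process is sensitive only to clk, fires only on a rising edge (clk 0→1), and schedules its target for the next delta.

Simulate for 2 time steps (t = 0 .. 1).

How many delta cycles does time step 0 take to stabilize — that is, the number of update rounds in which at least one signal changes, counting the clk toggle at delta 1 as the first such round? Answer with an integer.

3

[bits: e,b,f,g,c,clk,h,a,d]
t=0: Δ0=100010001 Δ1=100011001 Δ2=100111001 Δ3=100111010 | 3Δ
t=1: Δ0=100111010 Δ1=100110010 | 1Δ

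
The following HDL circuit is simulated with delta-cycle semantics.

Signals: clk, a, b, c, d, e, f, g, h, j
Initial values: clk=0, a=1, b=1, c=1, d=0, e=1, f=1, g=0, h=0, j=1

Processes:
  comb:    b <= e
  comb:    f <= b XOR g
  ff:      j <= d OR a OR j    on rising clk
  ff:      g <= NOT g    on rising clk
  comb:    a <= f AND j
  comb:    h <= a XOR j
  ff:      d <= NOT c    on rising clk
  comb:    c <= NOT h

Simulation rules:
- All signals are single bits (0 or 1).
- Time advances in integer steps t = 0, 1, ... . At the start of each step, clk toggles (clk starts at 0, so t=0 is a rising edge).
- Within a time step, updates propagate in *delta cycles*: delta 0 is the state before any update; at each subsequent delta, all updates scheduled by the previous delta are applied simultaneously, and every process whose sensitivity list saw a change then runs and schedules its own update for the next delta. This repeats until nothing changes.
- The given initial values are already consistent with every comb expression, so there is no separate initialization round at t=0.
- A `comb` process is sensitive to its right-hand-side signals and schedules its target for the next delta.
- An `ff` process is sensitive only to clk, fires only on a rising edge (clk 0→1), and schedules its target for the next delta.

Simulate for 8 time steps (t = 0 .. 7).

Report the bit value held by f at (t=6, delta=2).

0

t=0 Δ0: h=0 b=1 g=0 c=1 f=1 e=1 d=0 j=1 clk=0 a=1
  Δ1: clk:0→1
  Δ2: g:0→1
  Δ3: f:1→0
  Δ4: a:1→0
  Δ5: h:0→1
  Δ6: c:1→0
  (6Δ to stable)
t=1 Δ0: h=1 b=1 g=1 c=0 f=0 e=1 d=0 j=1 clk=1 a=0
  Δ1: clk:1→0
  (1Δ to stable)
t=2 Δ0: h=1 b=1 g=1 c=0 f=0 e=1 d=0 j=1 clk=0 a=0
  Δ1: clk:0→1
  Δ2: g:1→0, d:0→1
  Δ3: f:0→1
  Δ4: a:0→1
  Δ5: h:1→0
  Δ6: c:0→1
  (6Δ to stable)
t=3 Δ0: h=0 b=1 g=0 c=1 f=1 e=1 d=1 j=1 clk=1 a=1
  Δ1: clk:1→0
  (1Δ to stable)
t=4 Δ0: h=0 b=1 g=0 c=1 f=1 e=1 d=1 j=1 clk=0 a=1
  Δ1: clk:0→1
  Δ2: g:0→1, d:1→0
  Δ3: f:1→0
  Δ4: a:1→0
  Δ5: h:0→1
  Δ6: c:1→0
  (6Δ to stable)
t=5 Δ0: h=1 b=1 g=1 c=0 f=0 e=1 d=0 j=1 clk=1 a=0
  Δ1: clk:1→0
  (1Δ to stable)
t=6 Δ0: h=1 b=1 g=1 c=0 f=0 e=1 d=0 j=1 clk=0 a=0
  Δ1: clk:0→1
  Δ2: g:1→0, d:0→1
  Δ3: f:0→1
  Δ4: a:0→1
  Δ5: h:1→0
  Δ6: c:0→1
  (6Δ to stable)
t=7 Δ0: h=0 b=1 g=0 c=1 f=1 e=1 d=1 j=1 clk=1 a=1
  Δ1: clk:1→0
  (1Δ to stable)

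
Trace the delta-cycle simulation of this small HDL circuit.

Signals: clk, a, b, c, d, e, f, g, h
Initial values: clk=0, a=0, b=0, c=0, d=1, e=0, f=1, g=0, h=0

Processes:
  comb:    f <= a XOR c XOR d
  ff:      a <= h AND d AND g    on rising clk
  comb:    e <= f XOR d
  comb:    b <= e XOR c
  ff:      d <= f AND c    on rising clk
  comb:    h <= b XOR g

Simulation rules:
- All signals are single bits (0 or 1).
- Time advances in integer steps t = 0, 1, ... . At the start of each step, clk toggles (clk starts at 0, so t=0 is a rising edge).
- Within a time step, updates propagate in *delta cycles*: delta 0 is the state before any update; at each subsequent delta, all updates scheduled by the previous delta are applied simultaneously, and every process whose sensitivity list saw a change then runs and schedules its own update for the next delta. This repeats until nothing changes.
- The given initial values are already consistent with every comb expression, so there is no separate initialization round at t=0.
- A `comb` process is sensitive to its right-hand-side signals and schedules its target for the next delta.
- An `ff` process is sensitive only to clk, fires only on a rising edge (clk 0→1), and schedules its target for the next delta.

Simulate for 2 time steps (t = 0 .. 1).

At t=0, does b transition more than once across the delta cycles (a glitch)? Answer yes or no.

yes

t=0 Δ0: c=0 a=0 g=0 b=0 clk=0 f=1 d=1 e=0 h=0
  Δ1: clk:0→1
  Δ2: d:1→0
  Δ3: f:1→0, e:0→1
  Δ4: b:0→1, e:1→0
  Δ5: b:1→0, h:0→1
  Δ6: h:1→0
  (6Δ to stable)
t=1 Δ0: c=0 a=0 g=0 b=0 clk=1 f=0 d=0 e=0 h=0
  Δ1: clk:1→0
  (1Δ to stable)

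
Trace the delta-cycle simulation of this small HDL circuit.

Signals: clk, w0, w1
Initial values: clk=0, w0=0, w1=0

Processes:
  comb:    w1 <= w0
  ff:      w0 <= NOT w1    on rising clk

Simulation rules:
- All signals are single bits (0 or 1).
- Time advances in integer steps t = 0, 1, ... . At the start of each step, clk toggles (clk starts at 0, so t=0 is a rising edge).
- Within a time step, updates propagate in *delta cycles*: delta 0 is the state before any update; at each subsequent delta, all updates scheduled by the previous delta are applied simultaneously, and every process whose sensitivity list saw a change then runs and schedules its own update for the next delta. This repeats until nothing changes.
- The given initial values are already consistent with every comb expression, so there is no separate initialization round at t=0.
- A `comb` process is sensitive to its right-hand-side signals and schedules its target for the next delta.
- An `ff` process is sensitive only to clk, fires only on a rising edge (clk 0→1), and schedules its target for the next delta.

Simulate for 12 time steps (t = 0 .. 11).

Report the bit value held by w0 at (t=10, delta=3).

0

t0.Δ0 clk=0 w1=0 w0=0
t0.Δ1 clk=1 w1=0 w0=0
t0.Δ2 clk=1 w1=0 w0=1
t0.Δ3 clk=1 w1=1 w0=1
t1.Δ0 clk=1 w1=1 w0=1
t1.Δ1 clk=0 w1=1 w0=1
t2.Δ0 clk=0 w1=1 w0=1
t2.Δ1 clk=1 w1=1 w0=1
t2.Δ2 clk=1 w1=1 w0=0
t2.Δ3 clk=1 w1=0 w0=0
t3.Δ0 clk=1 w1=0 w0=0
t3.Δ1 clk=0 w1=0 w0=0
t4.Δ0 clk=0 w1=0 w0=0
t4.Δ1 clk=1 w1=0 w0=0
t4.Δ2 clk=1 w1=0 w0=1
t4.Δ3 clk=1 w1=1 w0=1
t5.Δ0 clk=1 w1=1 w0=1
t5.Δ1 clk=0 w1=1 w0=1
t6.Δ0 clk=0 w1=1 w0=1
t6.Δ1 clk=1 w1=1 w0=1
t6.Δ2 clk=1 w1=1 w0=0
t6.Δ3 clk=1 w1=0 w0=0
t7.Δ0 clk=1 w1=0 w0=0
t7.Δ1 clk=0 w1=0 w0=0
t8.Δ0 clk=0 w1=0 w0=0
t8.Δ1 clk=1 w1=0 w0=0
t8.Δ2 clk=1 w1=0 w0=1
t8.Δ3 clk=1 w1=1 w0=1
t9.Δ0 clk=1 w1=1 w0=1
t9.Δ1 clk=0 w1=1 w0=1
t10.Δ0 clk=0 w1=1 w0=1
t10.Δ1 clk=1 w1=1 w0=1
t10.Δ2 clk=1 w1=1 w0=0
t10.Δ3 clk=1 w1=0 w0=0
t11.Δ0 clk=1 w1=0 w0=0
t11.Δ1 clk=0 w1=0 w0=0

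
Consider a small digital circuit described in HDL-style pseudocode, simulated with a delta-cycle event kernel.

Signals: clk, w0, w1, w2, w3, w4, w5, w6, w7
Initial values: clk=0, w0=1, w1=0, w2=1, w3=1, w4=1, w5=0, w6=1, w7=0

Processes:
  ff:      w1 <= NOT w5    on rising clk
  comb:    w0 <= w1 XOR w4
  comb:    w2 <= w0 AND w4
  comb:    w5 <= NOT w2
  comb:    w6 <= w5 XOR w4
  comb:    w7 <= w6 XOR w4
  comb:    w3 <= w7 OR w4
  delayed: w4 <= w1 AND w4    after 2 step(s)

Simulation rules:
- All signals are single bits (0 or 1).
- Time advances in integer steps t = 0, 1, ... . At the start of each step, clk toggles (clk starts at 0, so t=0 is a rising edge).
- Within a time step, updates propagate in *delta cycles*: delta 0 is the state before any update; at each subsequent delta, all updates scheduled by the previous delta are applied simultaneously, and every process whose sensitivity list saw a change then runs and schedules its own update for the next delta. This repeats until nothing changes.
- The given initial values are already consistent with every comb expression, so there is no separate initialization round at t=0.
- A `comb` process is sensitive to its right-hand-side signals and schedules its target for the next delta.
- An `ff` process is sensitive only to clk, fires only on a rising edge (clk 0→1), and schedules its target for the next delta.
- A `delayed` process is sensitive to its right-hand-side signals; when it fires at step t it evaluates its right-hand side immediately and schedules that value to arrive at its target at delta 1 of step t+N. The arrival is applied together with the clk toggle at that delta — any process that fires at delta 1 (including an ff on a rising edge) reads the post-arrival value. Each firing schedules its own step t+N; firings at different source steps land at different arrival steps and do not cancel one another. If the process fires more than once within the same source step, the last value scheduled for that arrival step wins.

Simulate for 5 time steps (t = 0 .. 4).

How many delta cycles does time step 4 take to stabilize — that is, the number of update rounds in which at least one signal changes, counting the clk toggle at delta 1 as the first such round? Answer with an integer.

t0.Δ0 w7=0 w0=1 w3=1 w4=1 clk=0 w1=0 w6=1 w5=0 w2=1
t0.Δ1 w7=0 w0=1 w3=1 w4=1 clk=1 w1=0 w6=1 w5=0 w2=1
t0.Δ2 w7=0 w0=1 w3=1 w4=1 clk=1 w1=1 w6=1 w5=0 w2=1
t0.Δ3 w7=0 w0=0 w3=1 w4=1 clk=1 w1=1 w6=1 w5=0 w2=1
t0.Δ4 w7=0 w0=0 w3=1 w4=1 clk=1 w1=1 w6=1 w5=0 w2=0
t0.Δ5 w7=0 w0=0 w3=1 w4=1 clk=1 w1=1 w6=1 w5=1 w2=0
t0.Δ6 w7=0 w0=0 w3=1 w4=1 clk=1 w1=1 w6=0 w5=1 w2=0
t0.Δ7 w7=1 w0=0 w3=1 w4=1 clk=1 w1=1 w6=0 w5=1 w2=0
t1.Δ0 w7=1 w0=0 w3=1 w4=1 clk=1 w1=1 w6=0 w5=1 w2=0
t1.Δ1 w7=1 w0=0 w3=1 w4=1 clk=0 w1=1 w6=0 w5=1 w2=0
t2.Δ0 w7=1 w0=0 w3=1 w4=1 clk=0 w1=1 w6=0 w5=1 w2=0
t2.Δ1 w7=1 w0=0 w3=1 w4=1 clk=1 w1=1 w6=0 w5=1 w2=0
t2.Δ2 w7=1 w0=0 w3=1 w4=1 clk=1 w1=0 w6=0 w5=1 w2=0
t2.Δ3 w7=1 w0=1 w3=1 w4=1 clk=1 w1=0 w6=0 w5=1 w2=0
t2.Δ4 w7=1 w0=1 w3=1 w4=1 clk=1 w1=0 w6=0 w5=1 w2=1
t2.Δ5 w7=1 w0=1 w3=1 w4=1 clk=1 w1=0 w6=0 w5=0 w2=1
t2.Δ6 w7=1 w0=1 w3=1 w4=1 clk=1 w1=0 w6=1 w5=0 w2=1
t2.Δ7 w7=0 w0=1 w3=1 w4=1 clk=1 w1=0 w6=1 w5=0 w2=1
t3.Δ0 w7=0 w0=1 w3=1 w4=1 clk=1 w1=0 w6=1 w5=0 w2=1
t3.Δ1 w7=0 w0=1 w3=1 w4=1 clk=0 w1=0 w6=1 w5=0 w2=1
t4.Δ0 w7=0 w0=1 w3=1 w4=1 clk=0 w1=0 w6=1 w5=0 w2=1
t4.Δ1 w7=0 w0=1 w3=1 w4=0 clk=1 w1=0 w6=1 w5=0 w2=1
t4.Δ2 w7=1 w0=0 w3=0 w4=0 clk=1 w1=1 w6=0 w5=0 w2=0
t4.Δ3 w7=0 w0=1 w3=1 w4=0 clk=1 w1=1 w6=0 w5=1 w2=0
t4.Δ4 w7=0 w0=1 w3=0 w4=0 clk=1 w1=1 w6=1 w5=1 w2=0
t4.Δ5 w7=1 w0=1 w3=0 w4=0 clk=1 w1=1 w6=1 w5=1 w2=0
t4.Δ6 w7=1 w0=1 w3=1 w4=0 clk=1 w1=1 w6=1 w5=1 w2=0

6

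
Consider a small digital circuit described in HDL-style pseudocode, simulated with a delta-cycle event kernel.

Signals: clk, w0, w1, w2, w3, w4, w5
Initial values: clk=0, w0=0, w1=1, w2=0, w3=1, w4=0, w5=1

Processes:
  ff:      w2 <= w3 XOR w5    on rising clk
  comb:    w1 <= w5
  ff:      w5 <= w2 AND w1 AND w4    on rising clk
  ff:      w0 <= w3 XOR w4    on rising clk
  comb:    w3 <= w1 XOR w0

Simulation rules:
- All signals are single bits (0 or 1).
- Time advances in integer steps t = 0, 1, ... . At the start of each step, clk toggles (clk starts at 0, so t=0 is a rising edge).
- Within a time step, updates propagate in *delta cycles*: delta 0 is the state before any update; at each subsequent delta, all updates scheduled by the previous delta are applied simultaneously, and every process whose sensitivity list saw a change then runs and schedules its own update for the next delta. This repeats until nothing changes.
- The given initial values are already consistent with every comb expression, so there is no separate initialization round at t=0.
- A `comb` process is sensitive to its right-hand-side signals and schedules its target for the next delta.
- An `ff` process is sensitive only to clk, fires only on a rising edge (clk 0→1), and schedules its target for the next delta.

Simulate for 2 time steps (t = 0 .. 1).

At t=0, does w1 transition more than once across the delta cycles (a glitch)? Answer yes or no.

no

t0.Δ0 w4=0 w5=1 w3=1 w2=0 clk=0 w0=0 w1=1
t0.Δ1 w4=0 w5=1 w3=1 w2=0 clk=1 w0=0 w1=1
t0.Δ2 w4=0 w5=0 w3=1 w2=0 clk=1 w0=1 w1=1
t0.Δ3 w4=0 w5=0 w3=0 w2=0 clk=1 w0=1 w1=0
t0.Δ4 w4=0 w5=0 w3=1 w2=0 clk=1 w0=1 w1=0
t1.Δ0 w4=0 w5=0 w3=1 w2=0 clk=1 w0=1 w1=0
t1.Δ1 w4=0 w5=0 w3=1 w2=0 clk=0 w0=1 w1=0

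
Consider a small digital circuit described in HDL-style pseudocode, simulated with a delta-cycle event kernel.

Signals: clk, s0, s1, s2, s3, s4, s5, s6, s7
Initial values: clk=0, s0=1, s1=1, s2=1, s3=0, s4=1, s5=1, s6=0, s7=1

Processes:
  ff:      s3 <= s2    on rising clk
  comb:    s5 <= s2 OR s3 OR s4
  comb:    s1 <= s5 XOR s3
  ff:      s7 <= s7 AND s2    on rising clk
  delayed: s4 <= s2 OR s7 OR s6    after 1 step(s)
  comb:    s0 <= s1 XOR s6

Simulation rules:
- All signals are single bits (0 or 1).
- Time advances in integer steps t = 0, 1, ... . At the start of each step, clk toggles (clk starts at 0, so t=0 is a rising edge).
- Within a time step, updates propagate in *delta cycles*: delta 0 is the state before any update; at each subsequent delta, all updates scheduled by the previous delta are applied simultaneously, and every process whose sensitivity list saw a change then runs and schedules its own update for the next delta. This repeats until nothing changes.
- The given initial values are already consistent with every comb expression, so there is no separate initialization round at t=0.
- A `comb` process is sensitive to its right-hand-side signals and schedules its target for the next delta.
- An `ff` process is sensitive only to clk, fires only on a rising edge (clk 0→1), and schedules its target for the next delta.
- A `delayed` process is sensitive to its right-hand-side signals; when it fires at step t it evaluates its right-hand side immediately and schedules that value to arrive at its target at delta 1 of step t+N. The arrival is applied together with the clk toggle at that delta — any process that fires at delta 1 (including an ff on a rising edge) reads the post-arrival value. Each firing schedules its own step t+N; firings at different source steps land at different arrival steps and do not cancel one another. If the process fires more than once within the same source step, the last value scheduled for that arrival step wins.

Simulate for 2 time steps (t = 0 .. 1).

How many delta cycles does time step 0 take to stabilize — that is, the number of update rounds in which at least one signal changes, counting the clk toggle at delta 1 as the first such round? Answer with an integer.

t=0 Δ0: s3=0 s4=1 s2=1 clk=0 s7=1 s5=1 s6=0 s1=1 s0=1
  Δ1: clk:0→1
  Δ2: s3:0→1
  Δ3: s1:1→0
  Δ4: s0:1→0
  (4Δ to stable)
t=1 Δ0: s3=1 s4=1 s2=1 clk=1 s7=1 s5=1 s6=0 s1=0 s0=0
  Δ1: clk:1→0
  (1Δ to stable)

4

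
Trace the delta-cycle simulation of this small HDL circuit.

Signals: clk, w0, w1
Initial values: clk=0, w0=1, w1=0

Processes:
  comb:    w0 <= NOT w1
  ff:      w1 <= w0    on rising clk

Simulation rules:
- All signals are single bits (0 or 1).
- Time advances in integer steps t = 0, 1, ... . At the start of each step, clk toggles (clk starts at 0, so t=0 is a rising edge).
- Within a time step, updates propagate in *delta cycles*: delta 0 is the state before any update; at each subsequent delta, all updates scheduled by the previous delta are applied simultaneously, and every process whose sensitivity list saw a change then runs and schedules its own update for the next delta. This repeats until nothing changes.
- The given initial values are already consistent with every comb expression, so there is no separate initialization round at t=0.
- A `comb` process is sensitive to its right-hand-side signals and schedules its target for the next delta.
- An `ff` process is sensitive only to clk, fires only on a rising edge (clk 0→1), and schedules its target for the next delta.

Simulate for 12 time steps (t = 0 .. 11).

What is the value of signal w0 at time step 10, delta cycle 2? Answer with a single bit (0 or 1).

0

t0.Δ0 clk=0 w0=1 w1=0
t0.Δ1 clk=1 w0=1 w1=0
t0.Δ2 clk=1 w0=1 w1=1
t0.Δ3 clk=1 w0=0 w1=1
t1.Δ0 clk=1 w0=0 w1=1
t1.Δ1 clk=0 w0=0 w1=1
t2.Δ0 clk=0 w0=0 w1=1
t2.Δ1 clk=1 w0=0 w1=1
t2.Δ2 clk=1 w0=0 w1=0
t2.Δ3 clk=1 w0=1 w1=0
t3.Δ0 clk=1 w0=1 w1=0
t3.Δ1 clk=0 w0=1 w1=0
t4.Δ0 clk=0 w0=1 w1=0
t4.Δ1 clk=1 w0=1 w1=0
t4.Δ2 clk=1 w0=1 w1=1
t4.Δ3 clk=1 w0=0 w1=1
t5.Δ0 clk=1 w0=0 w1=1
t5.Δ1 clk=0 w0=0 w1=1
t6.Δ0 clk=0 w0=0 w1=1
t6.Δ1 clk=1 w0=0 w1=1
t6.Δ2 clk=1 w0=0 w1=0
t6.Δ3 clk=1 w0=1 w1=0
t7.Δ0 clk=1 w0=1 w1=0
t7.Δ1 clk=0 w0=1 w1=0
t8.Δ0 clk=0 w0=1 w1=0
t8.Δ1 clk=1 w0=1 w1=0
t8.Δ2 clk=1 w0=1 w1=1
t8.Δ3 clk=1 w0=0 w1=1
t9.Δ0 clk=1 w0=0 w1=1
t9.Δ1 clk=0 w0=0 w1=1
t10.Δ0 clk=0 w0=0 w1=1
t10.Δ1 clk=1 w0=0 w1=1
t10.Δ2 clk=1 w0=0 w1=0
t10.Δ3 clk=1 w0=1 w1=0
t11.Δ0 clk=1 w0=1 w1=0
t11.Δ1 clk=0 w0=1 w1=0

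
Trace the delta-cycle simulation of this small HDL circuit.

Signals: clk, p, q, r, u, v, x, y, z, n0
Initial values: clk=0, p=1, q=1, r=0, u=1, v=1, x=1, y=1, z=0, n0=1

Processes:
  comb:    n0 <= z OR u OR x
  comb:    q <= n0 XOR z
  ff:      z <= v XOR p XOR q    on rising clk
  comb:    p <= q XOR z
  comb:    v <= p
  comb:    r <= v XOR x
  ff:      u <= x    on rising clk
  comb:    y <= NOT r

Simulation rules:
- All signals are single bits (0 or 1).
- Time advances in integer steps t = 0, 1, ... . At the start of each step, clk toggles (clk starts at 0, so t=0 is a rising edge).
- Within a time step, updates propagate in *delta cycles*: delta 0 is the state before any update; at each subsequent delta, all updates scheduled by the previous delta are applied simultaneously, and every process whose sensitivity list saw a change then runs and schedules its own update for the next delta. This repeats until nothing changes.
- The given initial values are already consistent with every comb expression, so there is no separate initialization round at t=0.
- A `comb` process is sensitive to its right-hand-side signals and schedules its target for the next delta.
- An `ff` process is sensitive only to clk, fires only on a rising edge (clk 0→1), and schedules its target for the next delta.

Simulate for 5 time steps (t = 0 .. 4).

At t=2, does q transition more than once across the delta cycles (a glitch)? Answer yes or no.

no

t=0 Δ0: q=1 v=1 y=1 n0=1 u=1 x=1 clk=0 z=0 p=1 r=0
  Δ1: clk:0→1
  Δ2: z:0→1
  Δ3: q:1→0, p:1→0
  Δ4: v:1→0, p:0→1
  Δ5: v:0→1, r:0→1
  Δ6: y:1→0, r:1→0
  Δ7: y:0→1
  (7Δ to stable)
t=1 Δ0: q=0 v=1 y=1 n0=1 u=1 x=1 clk=1 z=1 p=1 r=0
  Δ1: clk:1→0
  (1Δ to stable)
t=2 Δ0: q=0 v=1 y=1 n0=1 u=1 x=1 clk=0 z=1 p=1 r=0
  Δ1: clk:0→1
  Δ2: z:1→0
  Δ3: q:0→1, p:1→0
  Δ4: v:1→0, p:0→1
  Δ5: v:0→1, r:0→1
  Δ6: y:1→0, r:1→0
  Δ7: y:0→1
  (7Δ to stable)
t=3 Δ0: q=1 v=1 y=1 n0=1 u=1 x=1 clk=1 z=0 p=1 r=0
  Δ1: clk:1→0
  (1Δ to stable)
t=4 Δ0: q=1 v=1 y=1 n0=1 u=1 x=1 clk=0 z=0 p=1 r=0
  Δ1: clk:0→1
  Δ2: z:0→1
  Δ3: q:1→0, p:1→0
  Δ4: v:1→0, p:0→1
  Δ5: v:0→1, r:0→1
  Δ6: y:1→0, r:1→0
  Δ7: y:0→1
  (7Δ to stable)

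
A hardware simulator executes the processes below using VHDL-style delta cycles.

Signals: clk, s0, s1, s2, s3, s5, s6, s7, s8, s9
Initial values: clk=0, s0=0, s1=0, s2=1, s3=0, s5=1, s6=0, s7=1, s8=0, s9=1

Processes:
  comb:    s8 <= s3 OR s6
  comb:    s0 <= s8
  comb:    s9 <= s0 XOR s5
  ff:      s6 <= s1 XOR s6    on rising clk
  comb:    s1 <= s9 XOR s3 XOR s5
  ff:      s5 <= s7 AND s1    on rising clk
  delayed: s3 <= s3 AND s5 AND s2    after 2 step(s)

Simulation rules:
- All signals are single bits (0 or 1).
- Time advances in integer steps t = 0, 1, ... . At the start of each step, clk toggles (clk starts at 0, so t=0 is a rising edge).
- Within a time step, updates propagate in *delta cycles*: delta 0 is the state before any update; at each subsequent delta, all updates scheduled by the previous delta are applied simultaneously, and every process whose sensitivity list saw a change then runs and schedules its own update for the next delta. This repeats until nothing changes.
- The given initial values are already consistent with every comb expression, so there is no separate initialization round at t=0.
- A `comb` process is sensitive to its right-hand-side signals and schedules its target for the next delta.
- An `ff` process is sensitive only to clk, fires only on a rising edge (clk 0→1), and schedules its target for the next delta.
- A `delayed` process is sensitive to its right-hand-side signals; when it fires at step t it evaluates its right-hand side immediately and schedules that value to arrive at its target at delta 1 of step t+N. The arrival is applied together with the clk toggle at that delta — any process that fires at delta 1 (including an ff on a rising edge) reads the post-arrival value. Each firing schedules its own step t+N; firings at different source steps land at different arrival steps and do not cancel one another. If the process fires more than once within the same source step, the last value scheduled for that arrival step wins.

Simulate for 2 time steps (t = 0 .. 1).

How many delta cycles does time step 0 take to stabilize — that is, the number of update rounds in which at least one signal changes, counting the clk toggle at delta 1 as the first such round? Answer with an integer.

t=0 Δ0: s9=1 s8=0 s3=0 s2=1 s1=0 s7=1 clk=0 s6=0 s0=0 s5=1
  Δ1: clk:0→1
  Δ2: s5:1→0
  Δ3: s9:1→0, s1:0→1
  Δ4: s1:1→0
  (4Δ to stable)
t=1 Δ0: s9=0 s8=0 s3=0 s2=1 s1=0 s7=1 clk=1 s6=0 s0=0 s5=0
  Δ1: clk:1→0
  (1Δ to stable)

4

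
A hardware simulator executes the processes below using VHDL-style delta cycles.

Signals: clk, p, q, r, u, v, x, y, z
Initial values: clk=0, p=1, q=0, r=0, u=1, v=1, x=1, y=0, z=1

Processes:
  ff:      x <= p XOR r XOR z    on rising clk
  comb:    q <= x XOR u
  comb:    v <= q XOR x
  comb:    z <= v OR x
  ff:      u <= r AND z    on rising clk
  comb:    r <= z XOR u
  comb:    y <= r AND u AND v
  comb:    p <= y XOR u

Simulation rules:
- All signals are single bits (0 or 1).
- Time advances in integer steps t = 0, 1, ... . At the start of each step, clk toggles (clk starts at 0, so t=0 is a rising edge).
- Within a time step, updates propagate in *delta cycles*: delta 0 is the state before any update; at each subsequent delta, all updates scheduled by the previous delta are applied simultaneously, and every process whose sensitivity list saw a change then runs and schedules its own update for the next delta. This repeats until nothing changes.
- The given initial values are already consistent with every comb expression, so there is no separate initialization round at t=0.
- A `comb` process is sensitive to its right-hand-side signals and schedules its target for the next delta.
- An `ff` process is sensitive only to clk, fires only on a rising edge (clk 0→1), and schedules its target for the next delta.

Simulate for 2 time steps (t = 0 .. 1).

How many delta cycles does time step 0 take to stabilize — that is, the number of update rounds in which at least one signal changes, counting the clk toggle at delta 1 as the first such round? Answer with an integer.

t0.Δ0 v=1 u=1 y=0 clk=0 p=1 z=1 q=0 x=1 r=0
t0.Δ1 v=1 u=1 y=0 clk=1 p=1 z=1 q=0 x=1 r=0
t0.Δ2 v=1 u=0 y=0 clk=1 p=1 z=1 q=0 x=0 r=0
t0.Δ3 v=0 u=0 y=0 clk=1 p=0 z=1 q=0 x=0 r=1
t0.Δ4 v=0 u=0 y=0 clk=1 p=0 z=0 q=0 x=0 r=1
t0.Δ5 v=0 u=0 y=0 clk=1 p=0 z=0 q=0 x=0 r=0
t1.Δ0 v=0 u=0 y=0 clk=1 p=0 z=0 q=0 x=0 r=0
t1.Δ1 v=0 u=0 y=0 clk=0 p=0 z=0 q=0 x=0 r=0

5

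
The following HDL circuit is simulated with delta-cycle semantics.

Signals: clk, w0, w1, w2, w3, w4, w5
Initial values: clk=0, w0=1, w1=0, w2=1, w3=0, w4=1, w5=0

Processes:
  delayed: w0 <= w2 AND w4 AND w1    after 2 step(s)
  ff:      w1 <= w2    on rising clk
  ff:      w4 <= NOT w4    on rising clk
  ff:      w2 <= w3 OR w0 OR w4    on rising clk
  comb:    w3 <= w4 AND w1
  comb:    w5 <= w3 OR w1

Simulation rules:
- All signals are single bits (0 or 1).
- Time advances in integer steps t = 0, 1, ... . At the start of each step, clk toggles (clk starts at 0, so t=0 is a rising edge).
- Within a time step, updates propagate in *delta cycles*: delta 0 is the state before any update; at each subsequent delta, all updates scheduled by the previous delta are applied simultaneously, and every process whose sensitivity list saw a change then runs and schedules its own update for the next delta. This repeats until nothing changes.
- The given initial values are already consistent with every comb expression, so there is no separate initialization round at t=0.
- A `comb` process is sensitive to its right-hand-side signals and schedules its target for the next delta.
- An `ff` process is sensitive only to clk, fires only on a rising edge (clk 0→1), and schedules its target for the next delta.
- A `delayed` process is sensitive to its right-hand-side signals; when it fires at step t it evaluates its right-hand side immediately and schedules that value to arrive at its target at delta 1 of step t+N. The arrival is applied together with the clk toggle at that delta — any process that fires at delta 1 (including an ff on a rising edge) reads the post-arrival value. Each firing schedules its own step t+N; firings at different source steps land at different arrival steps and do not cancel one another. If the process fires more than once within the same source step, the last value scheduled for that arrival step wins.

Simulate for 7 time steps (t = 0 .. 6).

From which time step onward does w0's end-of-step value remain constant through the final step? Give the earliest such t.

t0.Δ0 w1=0 clk=0 w4=1 w5=0 w2=1 w0=1 w3=0
t0.Δ1 w1=0 clk=1 w4=1 w5=0 w2=1 w0=1 w3=0
t0.Δ2 w1=1 clk=1 w4=0 w5=0 w2=1 w0=1 w3=0
t0.Δ3 w1=1 clk=1 w4=0 w5=1 w2=1 w0=1 w3=0
t1.Δ0 w1=1 clk=1 w4=0 w5=1 w2=1 w0=1 w3=0
t1.Δ1 w1=1 clk=0 w4=0 w5=1 w2=1 w0=1 w3=0
t2.Δ0 w1=1 clk=0 w4=0 w5=1 w2=1 w0=1 w3=0
t2.Δ1 w1=1 clk=1 w4=0 w5=1 w2=1 w0=0 w3=0
t2.Δ2 w1=1 clk=1 w4=1 w5=1 w2=0 w0=0 w3=0
t2.Δ3 w1=1 clk=1 w4=1 w5=1 w2=0 w0=0 w3=1
t3.Δ0 w1=1 clk=1 w4=1 w5=1 w2=0 w0=0 w3=1
t3.Δ1 w1=1 clk=0 w4=1 w5=1 w2=0 w0=0 w3=1
t4.Δ0 w1=1 clk=0 w4=1 w5=1 w2=0 w0=0 w3=1
t4.Δ1 w1=1 clk=1 w4=1 w5=1 w2=0 w0=0 w3=1
t4.Δ2 w1=0 clk=1 w4=0 w5=1 w2=1 w0=0 w3=1
t4.Δ3 w1=0 clk=1 w4=0 w5=1 w2=1 w0=0 w3=0
t4.Δ4 w1=0 clk=1 w4=0 w5=0 w2=1 w0=0 w3=0
t5.Δ0 w1=0 clk=1 w4=0 w5=0 w2=1 w0=0 w3=0
t5.Δ1 w1=0 clk=0 w4=0 w5=0 w2=1 w0=0 w3=0
t6.Δ0 w1=0 clk=0 w4=0 w5=0 w2=1 w0=0 w3=0
t6.Δ1 w1=0 clk=1 w4=0 w5=0 w2=1 w0=0 w3=0
t6.Δ2 w1=1 clk=1 w4=1 w5=0 w2=0 w0=0 w3=0
t6.Δ3 w1=1 clk=1 w4=1 w5=1 w2=0 w0=0 w3=1

2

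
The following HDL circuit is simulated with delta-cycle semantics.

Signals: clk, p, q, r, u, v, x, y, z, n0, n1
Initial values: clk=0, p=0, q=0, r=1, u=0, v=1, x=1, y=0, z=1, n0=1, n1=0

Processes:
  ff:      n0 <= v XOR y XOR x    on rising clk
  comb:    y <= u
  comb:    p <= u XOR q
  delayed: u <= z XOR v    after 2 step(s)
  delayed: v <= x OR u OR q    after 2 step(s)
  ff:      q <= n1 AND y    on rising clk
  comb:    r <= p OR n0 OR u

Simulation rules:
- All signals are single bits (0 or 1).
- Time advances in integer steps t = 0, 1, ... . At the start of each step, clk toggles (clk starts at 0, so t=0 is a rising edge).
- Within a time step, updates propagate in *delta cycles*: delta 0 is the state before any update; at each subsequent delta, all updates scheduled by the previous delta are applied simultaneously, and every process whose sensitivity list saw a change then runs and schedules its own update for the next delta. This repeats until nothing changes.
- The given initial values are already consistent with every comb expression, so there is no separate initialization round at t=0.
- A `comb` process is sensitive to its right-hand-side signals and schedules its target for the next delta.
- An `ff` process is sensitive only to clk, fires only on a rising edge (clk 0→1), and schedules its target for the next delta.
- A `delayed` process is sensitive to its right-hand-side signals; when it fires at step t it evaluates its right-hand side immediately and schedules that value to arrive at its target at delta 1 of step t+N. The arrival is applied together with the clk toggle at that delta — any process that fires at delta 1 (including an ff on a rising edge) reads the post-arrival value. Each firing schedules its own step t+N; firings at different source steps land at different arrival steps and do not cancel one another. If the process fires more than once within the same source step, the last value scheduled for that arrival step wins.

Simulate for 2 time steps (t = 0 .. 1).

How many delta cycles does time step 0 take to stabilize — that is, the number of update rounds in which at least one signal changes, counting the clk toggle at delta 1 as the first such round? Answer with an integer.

t=0 Δ0: q=0 r=1 u=0 y=0 p=0 v=1 x=1 n1=0 z=1 clk=0 n0=1
  Δ1: clk:0→1
  Δ2: n0:1→0
  Δ3: r:1→0
  (3Δ to stable)
t=1 Δ0: q=0 r=0 u=0 y=0 p=0 v=1 x=1 n1=0 z=1 clk=1 n0=0
  Δ1: clk:1→0
  (1Δ to stable)

3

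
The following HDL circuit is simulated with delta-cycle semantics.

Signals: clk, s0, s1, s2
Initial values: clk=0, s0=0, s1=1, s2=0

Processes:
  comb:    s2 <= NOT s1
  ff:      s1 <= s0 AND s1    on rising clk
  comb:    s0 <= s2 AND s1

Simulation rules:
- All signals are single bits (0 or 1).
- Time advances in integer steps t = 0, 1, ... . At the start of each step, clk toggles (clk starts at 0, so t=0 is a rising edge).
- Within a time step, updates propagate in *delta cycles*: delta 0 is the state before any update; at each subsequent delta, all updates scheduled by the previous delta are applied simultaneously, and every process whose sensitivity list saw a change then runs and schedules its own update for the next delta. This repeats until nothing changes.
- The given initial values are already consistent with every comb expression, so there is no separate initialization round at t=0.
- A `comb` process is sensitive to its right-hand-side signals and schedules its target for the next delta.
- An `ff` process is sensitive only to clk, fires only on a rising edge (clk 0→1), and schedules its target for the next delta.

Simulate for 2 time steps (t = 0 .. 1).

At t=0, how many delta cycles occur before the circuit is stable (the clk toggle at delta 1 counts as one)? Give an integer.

3

t=0 Δ0: s1=1 s2=0 clk=0 s0=0
  Δ1: clk:0→1
  Δ2: s1:1→0
  Δ3: s2:0→1
  (3Δ to stable)
t=1 Δ0: s1=0 s2=1 clk=1 s0=0
  Δ1: clk:1→0
  (1Δ to stable)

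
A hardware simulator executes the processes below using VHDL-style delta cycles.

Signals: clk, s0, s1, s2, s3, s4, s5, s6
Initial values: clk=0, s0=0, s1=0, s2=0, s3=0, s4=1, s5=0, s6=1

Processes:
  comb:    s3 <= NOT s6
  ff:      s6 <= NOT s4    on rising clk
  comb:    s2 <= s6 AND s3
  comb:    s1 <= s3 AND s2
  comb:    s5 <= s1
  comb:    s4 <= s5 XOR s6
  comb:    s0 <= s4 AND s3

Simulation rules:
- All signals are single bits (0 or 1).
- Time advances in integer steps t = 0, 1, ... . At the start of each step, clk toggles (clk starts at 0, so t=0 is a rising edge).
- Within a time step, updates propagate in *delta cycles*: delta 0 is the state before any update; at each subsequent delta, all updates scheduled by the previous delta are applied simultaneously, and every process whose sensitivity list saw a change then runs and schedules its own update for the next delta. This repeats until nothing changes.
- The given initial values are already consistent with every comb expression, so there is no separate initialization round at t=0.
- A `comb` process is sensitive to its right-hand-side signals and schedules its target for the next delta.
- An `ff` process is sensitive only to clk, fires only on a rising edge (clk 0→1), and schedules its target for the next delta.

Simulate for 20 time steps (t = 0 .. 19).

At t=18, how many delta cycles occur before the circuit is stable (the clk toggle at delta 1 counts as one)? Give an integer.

t0.Δ0 s5=0 s6=1 s0=0 s1=0 s3=0 s4=1 clk=0 s2=0
t0.Δ1 s5=0 s6=1 s0=0 s1=0 s3=0 s4=1 clk=1 s2=0
t0.Δ2 s5=0 s6=0 s0=0 s1=0 s3=0 s4=1 clk=1 s2=0
t0.Δ3 s5=0 s6=0 s0=0 s1=0 s3=1 s4=0 clk=1 s2=0
t1.Δ0 s5=0 s6=0 s0=0 s1=0 s3=1 s4=0 clk=1 s2=0
t1.Δ1 s5=0 s6=0 s0=0 s1=0 s3=1 s4=0 clk=0 s2=0
t2.Δ0 s5=0 s6=0 s0=0 s1=0 s3=1 s4=0 clk=0 s2=0
t2.Δ1 s5=0 s6=0 s0=0 s1=0 s3=1 s4=0 clk=1 s2=0
t2.Δ2 s5=0 s6=1 s0=0 s1=0 s3=1 s4=0 clk=1 s2=0
t2.Δ3 s5=0 s6=1 s0=0 s1=0 s3=0 s4=1 clk=1 s2=1
t2.Δ4 s5=0 s6=1 s0=0 s1=0 s3=0 s4=1 clk=1 s2=0
t3.Δ0 s5=0 s6=1 s0=0 s1=0 s3=0 s4=1 clk=1 s2=0
t3.Δ1 s5=0 s6=1 s0=0 s1=0 s3=0 s4=1 clk=0 s2=0
t4.Δ0 s5=0 s6=1 s0=0 s1=0 s3=0 s4=1 clk=0 s2=0
t4.Δ1 s5=0 s6=1 s0=0 s1=0 s3=0 s4=1 clk=1 s2=0
t4.Δ2 s5=0 s6=0 s0=0 s1=0 s3=0 s4=1 clk=1 s2=0
t4.Δ3 s5=0 s6=0 s0=0 s1=0 s3=1 s4=0 clk=1 s2=0
t5.Δ0 s5=0 s6=0 s0=0 s1=0 s3=1 s4=0 clk=1 s2=0
t5.Δ1 s5=0 s6=0 s0=0 s1=0 s3=1 s4=0 clk=0 s2=0
t6.Δ0 s5=0 s6=0 s0=0 s1=0 s3=1 s4=0 clk=0 s2=0
t6.Δ1 s5=0 s6=0 s0=0 s1=0 s3=1 s4=0 clk=1 s2=0
t6.Δ2 s5=0 s6=1 s0=0 s1=0 s3=1 s4=0 clk=1 s2=0
t6.Δ3 s5=0 s6=1 s0=0 s1=0 s3=0 s4=1 clk=1 s2=1
t6.Δ4 s5=0 s6=1 s0=0 s1=0 s3=0 s4=1 clk=1 s2=0
t7.Δ0 s5=0 s6=1 s0=0 s1=0 s3=0 s4=1 clk=1 s2=0
t7.Δ1 s5=0 s6=1 s0=0 s1=0 s3=0 s4=1 clk=0 s2=0
t8.Δ0 s5=0 s6=1 s0=0 s1=0 s3=0 s4=1 clk=0 s2=0
t8.Δ1 s5=0 s6=1 s0=0 s1=0 s3=0 s4=1 clk=1 s2=0
t8.Δ2 s5=0 s6=0 s0=0 s1=0 s3=0 s4=1 clk=1 s2=0
t8.Δ3 s5=0 s6=0 s0=0 s1=0 s3=1 s4=0 clk=1 s2=0
t9.Δ0 s5=0 s6=0 s0=0 s1=0 s3=1 s4=0 clk=1 s2=0
t9.Δ1 s5=0 s6=0 s0=0 s1=0 s3=1 s4=0 clk=0 s2=0
t10.Δ0 s5=0 s6=0 s0=0 s1=0 s3=1 s4=0 clk=0 s2=0
t10.Δ1 s5=0 s6=0 s0=0 s1=0 s3=1 s4=0 clk=1 s2=0
t10.Δ2 s5=0 s6=1 s0=0 s1=0 s3=1 s4=0 clk=1 s2=0
t10.Δ3 s5=0 s6=1 s0=0 s1=0 s3=0 s4=1 clk=1 s2=1
t10.Δ4 s5=0 s6=1 s0=0 s1=0 s3=0 s4=1 clk=1 s2=0
t11.Δ0 s5=0 s6=1 s0=0 s1=0 s3=0 s4=1 clk=1 s2=0
t11.Δ1 s5=0 s6=1 s0=0 s1=0 s3=0 s4=1 clk=0 s2=0
t12.Δ0 s5=0 s6=1 s0=0 s1=0 s3=0 s4=1 clk=0 s2=0
t12.Δ1 s5=0 s6=1 s0=0 s1=0 s3=0 s4=1 clk=1 s2=0
t12.Δ2 s5=0 s6=0 s0=0 s1=0 s3=0 s4=1 clk=1 s2=0
t12.Δ3 s5=0 s6=0 s0=0 s1=0 s3=1 s4=0 clk=1 s2=0
t13.Δ0 s5=0 s6=0 s0=0 s1=0 s3=1 s4=0 clk=1 s2=0
t13.Δ1 s5=0 s6=0 s0=0 s1=0 s3=1 s4=0 clk=0 s2=0
t14.Δ0 s5=0 s6=0 s0=0 s1=0 s3=1 s4=0 clk=0 s2=0
t14.Δ1 s5=0 s6=0 s0=0 s1=0 s3=1 s4=0 clk=1 s2=0
t14.Δ2 s5=0 s6=1 s0=0 s1=0 s3=1 s4=0 clk=1 s2=0
t14.Δ3 s5=0 s6=1 s0=0 s1=0 s3=0 s4=1 clk=1 s2=1
t14.Δ4 s5=0 s6=1 s0=0 s1=0 s3=0 s4=1 clk=1 s2=0
t15.Δ0 s5=0 s6=1 s0=0 s1=0 s3=0 s4=1 clk=1 s2=0
t15.Δ1 s5=0 s6=1 s0=0 s1=0 s3=0 s4=1 clk=0 s2=0
t16.Δ0 s5=0 s6=1 s0=0 s1=0 s3=0 s4=1 clk=0 s2=0
t16.Δ1 s5=0 s6=1 s0=0 s1=0 s3=0 s4=1 clk=1 s2=0
t16.Δ2 s5=0 s6=0 s0=0 s1=0 s3=0 s4=1 clk=1 s2=0
t16.Δ3 s5=0 s6=0 s0=0 s1=0 s3=1 s4=0 clk=1 s2=0
t17.Δ0 s5=0 s6=0 s0=0 s1=0 s3=1 s4=0 clk=1 s2=0
t17.Δ1 s5=0 s6=0 s0=0 s1=0 s3=1 s4=0 clk=0 s2=0
t18.Δ0 s5=0 s6=0 s0=0 s1=0 s3=1 s4=0 clk=0 s2=0
t18.Δ1 s5=0 s6=0 s0=0 s1=0 s3=1 s4=0 clk=1 s2=0
t18.Δ2 s5=0 s6=1 s0=0 s1=0 s3=1 s4=0 clk=1 s2=0
t18.Δ3 s5=0 s6=1 s0=0 s1=0 s3=0 s4=1 clk=1 s2=1
t18.Δ4 s5=0 s6=1 s0=0 s1=0 s3=0 s4=1 clk=1 s2=0
t19.Δ0 s5=0 s6=1 s0=0 s1=0 s3=0 s4=1 clk=1 s2=0
t19.Δ1 s5=0 s6=1 s0=0 s1=0 s3=0 s4=1 clk=0 s2=0

4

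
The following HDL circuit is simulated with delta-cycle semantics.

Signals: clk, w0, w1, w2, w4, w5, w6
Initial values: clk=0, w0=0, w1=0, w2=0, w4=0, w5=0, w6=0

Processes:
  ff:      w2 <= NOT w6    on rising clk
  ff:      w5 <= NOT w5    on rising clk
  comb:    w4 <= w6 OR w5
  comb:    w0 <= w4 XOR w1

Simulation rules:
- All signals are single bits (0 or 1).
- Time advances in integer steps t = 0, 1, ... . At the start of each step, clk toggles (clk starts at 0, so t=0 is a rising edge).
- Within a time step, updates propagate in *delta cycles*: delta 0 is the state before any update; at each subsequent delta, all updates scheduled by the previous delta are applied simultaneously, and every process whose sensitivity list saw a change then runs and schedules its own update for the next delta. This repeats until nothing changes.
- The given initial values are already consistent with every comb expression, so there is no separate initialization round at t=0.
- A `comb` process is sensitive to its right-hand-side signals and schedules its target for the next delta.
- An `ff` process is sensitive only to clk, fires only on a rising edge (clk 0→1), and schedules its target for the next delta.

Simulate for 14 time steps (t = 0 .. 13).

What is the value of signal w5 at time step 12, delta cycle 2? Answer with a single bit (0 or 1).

1

t0.Δ0 w5=0 w4=0 w0=0 w1=0 clk=0 w2=0 w6=0
t0.Δ1 w5=0 w4=0 w0=0 w1=0 clk=1 w2=0 w6=0
t0.Δ2 w5=1 w4=0 w0=0 w1=0 clk=1 w2=1 w6=0
t0.Δ3 w5=1 w4=1 w0=0 w1=0 clk=1 w2=1 w6=0
t0.Δ4 w5=1 w4=1 w0=1 w1=0 clk=1 w2=1 w6=0
t1.Δ0 w5=1 w4=1 w0=1 w1=0 clk=1 w2=1 w6=0
t1.Δ1 w5=1 w4=1 w0=1 w1=0 clk=0 w2=1 w6=0
t2.Δ0 w5=1 w4=1 w0=1 w1=0 clk=0 w2=1 w6=0
t2.Δ1 w5=1 w4=1 w0=1 w1=0 clk=1 w2=1 w6=0
t2.Δ2 w5=0 w4=1 w0=1 w1=0 clk=1 w2=1 w6=0
t2.Δ3 w5=0 w4=0 w0=1 w1=0 clk=1 w2=1 w6=0
t2.Δ4 w5=0 w4=0 w0=0 w1=0 clk=1 w2=1 w6=0
t3.Δ0 w5=0 w4=0 w0=0 w1=0 clk=1 w2=1 w6=0
t3.Δ1 w5=0 w4=0 w0=0 w1=0 clk=0 w2=1 w6=0
t4.Δ0 w5=0 w4=0 w0=0 w1=0 clk=0 w2=1 w6=0
t4.Δ1 w5=0 w4=0 w0=0 w1=0 clk=1 w2=1 w6=0
t4.Δ2 w5=1 w4=0 w0=0 w1=0 clk=1 w2=1 w6=0
t4.Δ3 w5=1 w4=1 w0=0 w1=0 clk=1 w2=1 w6=0
t4.Δ4 w5=1 w4=1 w0=1 w1=0 clk=1 w2=1 w6=0
t5.Δ0 w5=1 w4=1 w0=1 w1=0 clk=1 w2=1 w6=0
t5.Δ1 w5=1 w4=1 w0=1 w1=0 clk=0 w2=1 w6=0
t6.Δ0 w5=1 w4=1 w0=1 w1=0 clk=0 w2=1 w6=0
t6.Δ1 w5=1 w4=1 w0=1 w1=0 clk=1 w2=1 w6=0
t6.Δ2 w5=0 w4=1 w0=1 w1=0 clk=1 w2=1 w6=0
t6.Δ3 w5=0 w4=0 w0=1 w1=0 clk=1 w2=1 w6=0
t6.Δ4 w5=0 w4=0 w0=0 w1=0 clk=1 w2=1 w6=0
t7.Δ0 w5=0 w4=0 w0=0 w1=0 clk=1 w2=1 w6=0
t7.Δ1 w5=0 w4=0 w0=0 w1=0 clk=0 w2=1 w6=0
t8.Δ0 w5=0 w4=0 w0=0 w1=0 clk=0 w2=1 w6=0
t8.Δ1 w5=0 w4=0 w0=0 w1=0 clk=1 w2=1 w6=0
t8.Δ2 w5=1 w4=0 w0=0 w1=0 clk=1 w2=1 w6=0
t8.Δ3 w5=1 w4=1 w0=0 w1=0 clk=1 w2=1 w6=0
t8.Δ4 w5=1 w4=1 w0=1 w1=0 clk=1 w2=1 w6=0
t9.Δ0 w5=1 w4=1 w0=1 w1=0 clk=1 w2=1 w6=0
t9.Δ1 w5=1 w4=1 w0=1 w1=0 clk=0 w2=1 w6=0
t10.Δ0 w5=1 w4=1 w0=1 w1=0 clk=0 w2=1 w6=0
t10.Δ1 w5=1 w4=1 w0=1 w1=0 clk=1 w2=1 w6=0
t10.Δ2 w5=0 w4=1 w0=1 w1=0 clk=1 w2=1 w6=0
t10.Δ3 w5=0 w4=0 w0=1 w1=0 clk=1 w2=1 w6=0
t10.Δ4 w5=0 w4=0 w0=0 w1=0 clk=1 w2=1 w6=0
t11.Δ0 w5=0 w4=0 w0=0 w1=0 clk=1 w2=1 w6=0
t11.Δ1 w5=0 w4=0 w0=0 w1=0 clk=0 w2=1 w6=0
t12.Δ0 w5=0 w4=0 w0=0 w1=0 clk=0 w2=1 w6=0
t12.Δ1 w5=0 w4=0 w0=0 w1=0 clk=1 w2=1 w6=0
t12.Δ2 w5=1 w4=0 w0=0 w1=0 clk=1 w2=1 w6=0
t12.Δ3 w5=1 w4=1 w0=0 w1=0 clk=1 w2=1 w6=0
t12.Δ4 w5=1 w4=1 w0=1 w1=0 clk=1 w2=1 w6=0
t13.Δ0 w5=1 w4=1 w0=1 w1=0 clk=1 w2=1 w6=0
t13.Δ1 w5=1 w4=1 w0=1 w1=0 clk=0 w2=1 w6=0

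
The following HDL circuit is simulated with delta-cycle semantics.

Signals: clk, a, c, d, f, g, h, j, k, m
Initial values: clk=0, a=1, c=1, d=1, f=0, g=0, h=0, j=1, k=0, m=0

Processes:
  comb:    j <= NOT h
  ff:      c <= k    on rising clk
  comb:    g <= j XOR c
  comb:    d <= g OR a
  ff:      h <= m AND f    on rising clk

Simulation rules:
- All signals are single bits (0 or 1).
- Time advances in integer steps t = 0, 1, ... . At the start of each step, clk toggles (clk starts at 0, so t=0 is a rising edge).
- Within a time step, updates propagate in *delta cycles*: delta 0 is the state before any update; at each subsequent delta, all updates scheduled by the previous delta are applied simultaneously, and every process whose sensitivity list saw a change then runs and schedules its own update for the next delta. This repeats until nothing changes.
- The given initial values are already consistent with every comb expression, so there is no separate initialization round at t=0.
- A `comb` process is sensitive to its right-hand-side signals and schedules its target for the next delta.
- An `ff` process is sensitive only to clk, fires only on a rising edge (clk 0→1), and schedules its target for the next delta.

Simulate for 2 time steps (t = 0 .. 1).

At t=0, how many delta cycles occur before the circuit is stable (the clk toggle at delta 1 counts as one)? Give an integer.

t0.Δ0 h=0 clk=0 m=0 f=0 a=1 j=1 c=1 k=0 d=1 g=0
t0.Δ1 h=0 clk=1 m=0 f=0 a=1 j=1 c=1 k=0 d=1 g=0
t0.Δ2 h=0 clk=1 m=0 f=0 a=1 j=1 c=0 k=0 d=1 g=0
t0.Δ3 h=0 clk=1 m=0 f=0 a=1 j=1 c=0 k=0 d=1 g=1
t1.Δ0 h=0 clk=1 m=0 f=0 a=1 j=1 c=0 k=0 d=1 g=1
t1.Δ1 h=0 clk=0 m=0 f=0 a=1 j=1 c=0 k=0 d=1 g=1

3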